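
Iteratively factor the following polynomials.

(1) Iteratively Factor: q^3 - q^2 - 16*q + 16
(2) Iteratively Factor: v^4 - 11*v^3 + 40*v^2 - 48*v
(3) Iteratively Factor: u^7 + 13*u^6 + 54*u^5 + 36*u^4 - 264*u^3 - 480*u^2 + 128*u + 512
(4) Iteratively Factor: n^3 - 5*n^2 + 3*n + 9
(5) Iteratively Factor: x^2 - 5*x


(1) = (q + 4)*(q^2 - 5*q + 4) = (q - 1)*(q + 4)*(q - 4)
(2) = (v - 4)*(v^3 - 7*v^2 + 12*v) = (v - 4)*(v - 3)*(v^2 - 4*v) = v*(v - 4)*(v - 3)*(v - 4)
(3) = (u - 2)*(u^6 + 15*u^5 + 84*u^4 + 204*u^3 + 144*u^2 - 192*u - 256) = (u - 2)*(u + 2)*(u^5 + 13*u^4 + 58*u^3 + 88*u^2 - 32*u - 128) = (u - 2)*(u - 1)*(u + 2)*(u^4 + 14*u^3 + 72*u^2 + 160*u + 128) = (u - 2)*(u - 1)*(u + 2)*(u + 4)*(u^3 + 10*u^2 + 32*u + 32) = (u - 2)*(u - 1)*(u + 2)*(u + 4)^2*(u^2 + 6*u + 8) = (u - 2)*(u - 1)*(u + 2)*(u + 4)^3*(u + 2)
(4) = (n - 3)*(n^2 - 2*n - 3) = (n - 3)*(n + 1)*(n - 3)
(5) = (x)*(x - 5)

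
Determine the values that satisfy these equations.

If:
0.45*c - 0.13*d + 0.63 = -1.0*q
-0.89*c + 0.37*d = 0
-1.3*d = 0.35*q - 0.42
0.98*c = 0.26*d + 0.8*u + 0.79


Then:
c = 0.21
d = 0.50
q = -0.66
u = -0.90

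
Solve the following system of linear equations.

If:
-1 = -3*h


Then:
h = 1/3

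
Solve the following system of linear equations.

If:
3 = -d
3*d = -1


Then:
No Solution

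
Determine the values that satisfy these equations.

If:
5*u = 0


Then:
u = 0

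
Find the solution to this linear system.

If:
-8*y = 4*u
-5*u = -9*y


Then:
u = 0
y = 0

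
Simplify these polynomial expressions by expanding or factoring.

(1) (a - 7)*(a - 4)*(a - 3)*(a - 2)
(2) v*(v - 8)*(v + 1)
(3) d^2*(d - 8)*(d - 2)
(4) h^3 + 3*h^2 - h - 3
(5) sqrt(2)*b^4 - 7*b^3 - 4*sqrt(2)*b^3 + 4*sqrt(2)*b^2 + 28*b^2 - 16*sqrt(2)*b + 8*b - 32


(1) = a^4 - 16*a^3 + 89*a^2 - 206*a + 168
(2) = v^3 - 7*v^2 - 8*v
(3) = d^4 - 10*d^3 + 16*d^2
(4) = (h - 1)*(h + 1)*(h + 3)
(5) = (b - 4)*(b - 2*sqrt(2))^2*(sqrt(2)*b + 1)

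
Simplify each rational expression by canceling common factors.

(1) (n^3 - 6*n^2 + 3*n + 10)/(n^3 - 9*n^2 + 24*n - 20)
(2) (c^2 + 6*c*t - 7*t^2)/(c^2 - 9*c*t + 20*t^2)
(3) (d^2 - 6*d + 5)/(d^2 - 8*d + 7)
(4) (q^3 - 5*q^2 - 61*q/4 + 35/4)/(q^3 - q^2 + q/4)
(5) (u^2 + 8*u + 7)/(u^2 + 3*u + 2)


(1) = (n + 1)/(n - 2)
(2) = (c^2 + 6*c*t - 7*t^2)/(c^2 - 9*c*t + 20*t^2)
(3) = (d - 5)/(d - 7)
(4) = (2*q^2 - 9*q - 35)/(2*q^2 - q)
(5) = (u + 7)/(u + 2)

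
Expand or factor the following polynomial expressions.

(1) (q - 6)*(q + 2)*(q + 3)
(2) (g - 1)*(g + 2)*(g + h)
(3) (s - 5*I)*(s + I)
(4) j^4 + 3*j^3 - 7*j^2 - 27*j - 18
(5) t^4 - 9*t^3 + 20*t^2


(1) = q^3 - q^2 - 24*q - 36
(2) = g^3 + g^2*h + g^2 + g*h - 2*g - 2*h
(3) = s^2 - 4*I*s + 5
(4) = (j - 3)*(j + 1)*(j + 2)*(j + 3)
(5) = t^2*(t - 5)*(t - 4)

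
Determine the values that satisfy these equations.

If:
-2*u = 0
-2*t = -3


Then:
t = 3/2
u = 0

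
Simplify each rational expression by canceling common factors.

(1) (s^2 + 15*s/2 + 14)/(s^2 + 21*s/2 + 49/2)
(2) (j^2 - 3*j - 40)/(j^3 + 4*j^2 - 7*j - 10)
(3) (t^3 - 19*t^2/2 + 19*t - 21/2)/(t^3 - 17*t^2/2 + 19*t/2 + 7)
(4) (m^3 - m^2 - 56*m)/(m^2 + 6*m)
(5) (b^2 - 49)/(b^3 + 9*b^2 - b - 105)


(1) = (s + 4)/(s + 7)
(2) = (j - 8)/(j^2 - j - 2)
(3) = (2*t^2 - 5*t + 3)/(2*t^2 - 3*t - 2)
(4) = (m^2 - m - 56)/(m + 6)
(5) = (b - 7)/(b^2 + 2*b - 15)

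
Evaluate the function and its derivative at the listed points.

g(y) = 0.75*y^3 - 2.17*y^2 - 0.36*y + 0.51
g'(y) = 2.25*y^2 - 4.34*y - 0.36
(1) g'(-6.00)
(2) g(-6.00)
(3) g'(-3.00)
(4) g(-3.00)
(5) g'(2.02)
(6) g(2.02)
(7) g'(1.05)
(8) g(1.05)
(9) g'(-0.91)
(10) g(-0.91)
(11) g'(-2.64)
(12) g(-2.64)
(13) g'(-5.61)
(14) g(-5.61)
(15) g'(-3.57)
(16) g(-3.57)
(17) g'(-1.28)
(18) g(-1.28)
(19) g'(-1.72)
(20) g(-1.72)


(1) = 106.68
(2) = -237.45
(3) = 32.91
(4) = -38.19
(5) = 0.05
(6) = -2.89
(7) = -2.44
(8) = -1.39
(9) = 5.45
(10) = -1.52
(11) = 26.78
(12) = -27.46
(13) = 94.80
(14) = -198.18
(15) = 43.81
(16) = -59.99
(17) = 8.88
(18) = -4.16
(19) = 13.76
(20) = -9.11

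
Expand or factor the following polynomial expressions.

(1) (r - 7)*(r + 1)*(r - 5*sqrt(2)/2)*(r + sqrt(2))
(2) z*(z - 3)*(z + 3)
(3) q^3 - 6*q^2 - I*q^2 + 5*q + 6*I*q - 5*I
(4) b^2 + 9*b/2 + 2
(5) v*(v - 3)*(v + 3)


(1) = r^4 - 6*r^3 - 3*sqrt(2)*r^3/2 - 12*r^2 + 9*sqrt(2)*r^2 + 21*sqrt(2)*r/2 + 30*r + 35
(2) = z^3 - 9*z
(3) = (q - 5)*(q - 1)*(q - I)
(4) = (b + 1/2)*(b + 4)
(5) = v^3 - 9*v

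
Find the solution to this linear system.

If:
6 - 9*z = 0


Then:
z = 2/3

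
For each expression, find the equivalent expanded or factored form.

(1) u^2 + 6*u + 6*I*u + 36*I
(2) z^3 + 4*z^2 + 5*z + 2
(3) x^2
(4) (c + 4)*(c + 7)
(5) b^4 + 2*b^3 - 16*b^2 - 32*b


(1) = (u + 6)*(u + 6*I)
(2) = (z + 1)^2*(z + 2)
(3) = x^2
(4) = c^2 + 11*c + 28
(5) = b*(b - 4)*(b + 2)*(b + 4)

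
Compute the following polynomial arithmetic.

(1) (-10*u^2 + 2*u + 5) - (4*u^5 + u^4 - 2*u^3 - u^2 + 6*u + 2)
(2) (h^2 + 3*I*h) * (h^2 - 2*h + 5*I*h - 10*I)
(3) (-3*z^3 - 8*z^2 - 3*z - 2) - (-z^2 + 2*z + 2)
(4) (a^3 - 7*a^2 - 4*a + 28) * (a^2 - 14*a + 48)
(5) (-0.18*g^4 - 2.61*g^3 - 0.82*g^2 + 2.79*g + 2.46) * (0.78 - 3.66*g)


(1) = -4*u^5 - u^4 + 2*u^3 - 9*u^2 - 4*u + 3
(2) = h^4 - 2*h^3 + 8*I*h^3 - 15*h^2 - 16*I*h^2 + 30*h
(3) = -3*z^3 - 7*z^2 - 5*z - 4
(4) = a^5 - 21*a^4 + 142*a^3 - 252*a^2 - 584*a + 1344
(5) = 0.6588*g^5 + 9.4122*g^4 + 0.9654*g^3 - 10.851*g^2 - 6.8274*g + 1.9188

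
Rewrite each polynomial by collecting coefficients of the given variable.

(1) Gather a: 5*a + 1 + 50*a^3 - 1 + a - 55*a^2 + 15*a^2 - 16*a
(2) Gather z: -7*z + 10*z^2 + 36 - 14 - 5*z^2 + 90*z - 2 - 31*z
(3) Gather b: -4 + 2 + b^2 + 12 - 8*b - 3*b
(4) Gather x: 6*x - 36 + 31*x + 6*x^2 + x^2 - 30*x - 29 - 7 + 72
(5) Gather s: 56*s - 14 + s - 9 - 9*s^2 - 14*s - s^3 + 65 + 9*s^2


(1) = 50*a^3 - 40*a^2 - 10*a
(2) = 5*z^2 + 52*z + 20
(3) = b^2 - 11*b + 10
(4) = 7*x^2 + 7*x
(5) = -s^3 + 43*s + 42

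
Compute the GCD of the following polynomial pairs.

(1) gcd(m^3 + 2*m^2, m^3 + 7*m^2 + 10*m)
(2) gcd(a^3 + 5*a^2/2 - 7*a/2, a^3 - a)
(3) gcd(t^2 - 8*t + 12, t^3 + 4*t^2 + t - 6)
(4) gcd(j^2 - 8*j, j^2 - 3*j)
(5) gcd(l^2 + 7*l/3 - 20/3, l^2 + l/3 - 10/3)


(1) = gcd(m^2*(m + 2), m*(m + 2)*(m + 5)) = m^2 + 2*m
(2) = a^2 - a
(3) = 1
(4) = gcd(j*(j - 8), j*(j - 3)) = j
(5) = gcd((l - 5/3)*(l + 4), (l - 5/3)*(l + 2)) = l - 5/3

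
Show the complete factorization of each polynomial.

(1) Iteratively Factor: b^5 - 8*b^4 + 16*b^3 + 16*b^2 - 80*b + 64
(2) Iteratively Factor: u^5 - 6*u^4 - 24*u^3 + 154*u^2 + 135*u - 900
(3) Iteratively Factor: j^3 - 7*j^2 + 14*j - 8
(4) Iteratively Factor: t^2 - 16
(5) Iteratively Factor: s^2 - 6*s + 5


(1) = (b - 2)*(b^4 - 6*b^3 + 4*b^2 + 24*b - 32) = (b - 2)^2*(b^3 - 4*b^2 - 4*b + 16) = (b - 4)*(b - 2)^2*(b^2 - 4) = (b - 4)*(b - 2)^2*(b + 2)*(b - 2)
(2) = (u - 3)*(u^4 - 3*u^3 - 33*u^2 + 55*u + 300) = (u - 3)*(u + 4)*(u^3 - 7*u^2 - 5*u + 75) = (u - 5)*(u - 3)*(u + 4)*(u^2 - 2*u - 15) = (u - 5)*(u - 3)*(u + 3)*(u + 4)*(u - 5)
(3) = (j - 2)*(j^2 - 5*j + 4) = (j - 4)*(j - 2)*(j - 1)
(4) = (t - 4)*(t + 4)
(5) = (s - 1)*(s - 5)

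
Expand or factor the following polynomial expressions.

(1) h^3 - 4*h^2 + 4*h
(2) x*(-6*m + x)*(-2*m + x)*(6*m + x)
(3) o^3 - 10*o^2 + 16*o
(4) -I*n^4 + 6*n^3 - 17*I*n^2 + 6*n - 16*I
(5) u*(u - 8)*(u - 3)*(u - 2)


(1) = h*(h - 2)^2
(2) = 72*m^3*x - 36*m^2*x^2 - 2*m*x^3 + x^4
(3) = o*(o - 8)*(o - 2)
(4) = (n - 2*I)*(n - I)*(n + 8*I)*(-I*n + 1)
(5) = u^4 - 13*u^3 + 46*u^2 - 48*u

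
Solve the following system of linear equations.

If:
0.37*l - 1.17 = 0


Then:
l = 3.16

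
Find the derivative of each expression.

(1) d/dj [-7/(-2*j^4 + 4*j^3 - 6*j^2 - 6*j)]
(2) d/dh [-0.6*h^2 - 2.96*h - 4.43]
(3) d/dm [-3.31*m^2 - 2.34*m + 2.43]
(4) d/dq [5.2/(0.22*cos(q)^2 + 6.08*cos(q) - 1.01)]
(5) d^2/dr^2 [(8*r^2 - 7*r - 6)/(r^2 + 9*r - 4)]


(1) = 7*(-4*j^3 + 6*j^2 - 6*j - 3)/(2*j^2*(j^3 - 2*j^2 + 3*j + 3)^2)
(2) = -1.2*h - 2.96
(3) = -6.62*m - 2.34
(4) = (2.288*cos(q) + 31.616)*sin(q)/(0.22*cos(q)^2 + 6.08*cos(q) - 1.01)^2
(5) = 2*(-79*r^3 + 78*r^2 - 246*r - 634)/(r^6 + 27*r^5 + 231*r^4 + 513*r^3 - 924*r^2 + 432*r - 64)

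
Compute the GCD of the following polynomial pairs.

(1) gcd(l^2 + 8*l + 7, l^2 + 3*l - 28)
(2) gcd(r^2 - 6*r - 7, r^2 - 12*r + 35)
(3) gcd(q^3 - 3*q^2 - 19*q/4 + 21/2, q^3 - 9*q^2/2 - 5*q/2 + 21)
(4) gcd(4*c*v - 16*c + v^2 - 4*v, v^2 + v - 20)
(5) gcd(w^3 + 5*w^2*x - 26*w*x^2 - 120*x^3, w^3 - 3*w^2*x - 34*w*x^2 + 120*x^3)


(1) = gcd((l + 1)*(l + 7), (l - 4)*(l + 7)) = l + 7
(2) = r - 7
(3) = q^2 - 3*q/2 - 7
(4) = gcd((4*c + v)*(v - 4), (v - 4)*(v + 5)) = v - 4
(5) = gcd((w - 5*x)*(w + 4*x)*(w + 6*x), (w - 5*x)*(w - 4*x)*(w + 6*x)) = -w^2 - w*x + 30*x^2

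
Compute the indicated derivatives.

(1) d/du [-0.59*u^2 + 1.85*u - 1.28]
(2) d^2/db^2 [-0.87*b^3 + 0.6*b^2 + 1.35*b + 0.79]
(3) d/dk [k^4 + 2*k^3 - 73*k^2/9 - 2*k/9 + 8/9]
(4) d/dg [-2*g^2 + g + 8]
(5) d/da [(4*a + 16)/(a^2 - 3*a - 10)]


(1) = 1.85 - 1.18*u
(2) = 1.2 - 5.22*b
(3) = 4*k^3 + 6*k^2 - 146*k/9 - 2/9
(4) = 1 - 4*g
(5) = 4*(-a^2 - 8*a + 2)/(a^4 - 6*a^3 - 11*a^2 + 60*a + 100)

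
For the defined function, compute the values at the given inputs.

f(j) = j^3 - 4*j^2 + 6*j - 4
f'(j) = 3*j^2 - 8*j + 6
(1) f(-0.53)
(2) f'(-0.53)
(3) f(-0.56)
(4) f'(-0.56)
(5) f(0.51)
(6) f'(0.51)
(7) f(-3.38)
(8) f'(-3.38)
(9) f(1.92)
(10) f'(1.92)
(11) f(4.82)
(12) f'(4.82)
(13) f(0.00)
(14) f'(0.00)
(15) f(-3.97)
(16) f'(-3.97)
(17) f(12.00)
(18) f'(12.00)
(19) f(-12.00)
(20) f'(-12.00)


(1) = -8.45
(2) = 11.08
(3) = -8.79
(4) = 11.42
(5) = -1.85
(6) = 2.70
(7) = -108.59
(8) = 67.31
(9) = -0.15
(10) = 1.70
(11) = 43.97
(12) = 37.14
(13) = -4.00
(14) = 6.00
(15) = -153.43
(16) = 85.04
(17) = 1220.00
(18) = 342.00
(19) = -2380.00
(20) = 534.00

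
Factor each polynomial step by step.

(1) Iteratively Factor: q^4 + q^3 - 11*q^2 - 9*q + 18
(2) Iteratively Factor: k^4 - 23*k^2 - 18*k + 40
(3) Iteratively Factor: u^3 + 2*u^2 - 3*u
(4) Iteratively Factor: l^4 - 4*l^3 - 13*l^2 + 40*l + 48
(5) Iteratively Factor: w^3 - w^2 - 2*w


(1) = (q - 1)*(q^3 + 2*q^2 - 9*q - 18) = (q - 3)*(q - 1)*(q^2 + 5*q + 6) = (q - 3)*(q - 1)*(q + 3)*(q + 2)
(2) = (k + 4)*(k^3 - 4*k^2 - 7*k + 10) = (k + 2)*(k + 4)*(k^2 - 6*k + 5) = (k - 5)*(k + 2)*(k + 4)*(k - 1)
(3) = (u + 3)*(u^2 - u) = u*(u + 3)*(u - 1)
(4) = (l - 4)*(l^3 - 13*l - 12) = (l - 4)*(l + 3)*(l^2 - 3*l - 4) = (l - 4)^2*(l + 3)*(l + 1)
(5) = (w)*(w^2 - w - 2) = w*(w - 2)*(w + 1)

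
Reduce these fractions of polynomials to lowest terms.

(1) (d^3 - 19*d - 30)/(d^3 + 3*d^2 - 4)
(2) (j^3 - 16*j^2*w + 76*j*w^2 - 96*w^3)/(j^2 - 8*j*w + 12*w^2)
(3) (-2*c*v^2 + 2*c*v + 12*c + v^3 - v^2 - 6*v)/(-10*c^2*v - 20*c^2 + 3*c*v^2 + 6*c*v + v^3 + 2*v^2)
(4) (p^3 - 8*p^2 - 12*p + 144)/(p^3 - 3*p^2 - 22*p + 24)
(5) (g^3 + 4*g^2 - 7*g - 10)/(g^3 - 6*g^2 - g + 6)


(1) = (d^2 - 2*d - 15)/(d^2 + d - 2)
(2) = j - 8*w
(3) = (v - 3)/(5*c + v)
(4) = (p - 6)/(p - 1)
(5) = (g^2 + 3*g - 10)/(g^2 - 7*g + 6)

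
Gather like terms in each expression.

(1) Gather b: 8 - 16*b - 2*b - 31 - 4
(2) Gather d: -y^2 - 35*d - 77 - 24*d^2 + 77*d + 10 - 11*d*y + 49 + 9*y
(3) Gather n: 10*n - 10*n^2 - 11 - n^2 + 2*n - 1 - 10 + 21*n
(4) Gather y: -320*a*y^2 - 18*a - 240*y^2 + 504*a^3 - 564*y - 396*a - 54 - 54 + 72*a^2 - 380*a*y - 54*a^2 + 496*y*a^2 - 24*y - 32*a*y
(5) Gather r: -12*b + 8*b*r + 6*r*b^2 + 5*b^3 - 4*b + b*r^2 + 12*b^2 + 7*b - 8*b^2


(1) = -18*b - 27
(2) = -24*d^2 + d*(42 - 11*y) - y^2 + 9*y - 18
(3) = -11*n^2 + 33*n - 22
(4) = 504*a^3 + 18*a^2 - 414*a + y^2*(-320*a - 240) + y*(496*a^2 - 412*a - 588) - 108
(5) = 5*b^3 + 4*b^2 + b*r^2 - 9*b + r*(6*b^2 + 8*b)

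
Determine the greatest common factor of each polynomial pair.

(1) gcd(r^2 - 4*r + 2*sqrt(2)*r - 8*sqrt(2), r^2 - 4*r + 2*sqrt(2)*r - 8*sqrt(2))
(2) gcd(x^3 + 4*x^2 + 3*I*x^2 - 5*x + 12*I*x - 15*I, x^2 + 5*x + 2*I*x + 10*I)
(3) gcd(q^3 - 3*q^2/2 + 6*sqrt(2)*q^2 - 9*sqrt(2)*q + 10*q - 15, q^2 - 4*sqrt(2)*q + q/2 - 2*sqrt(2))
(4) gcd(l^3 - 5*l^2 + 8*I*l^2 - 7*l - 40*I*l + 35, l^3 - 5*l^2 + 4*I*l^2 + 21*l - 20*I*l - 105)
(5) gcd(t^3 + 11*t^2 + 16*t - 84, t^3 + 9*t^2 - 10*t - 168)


(1) = gcd((r - 4)*(r + 2*sqrt(2)), (r - 4)*(r + 2*sqrt(2))) = r^2 + r*(-4 + 2*sqrt(2)) - 8*sqrt(2)
(2) = x + 5
(3) = 1
(4) = l^2 + l*(-5 + 7*I) - 35*I
(5) = t^2 + 13*t + 42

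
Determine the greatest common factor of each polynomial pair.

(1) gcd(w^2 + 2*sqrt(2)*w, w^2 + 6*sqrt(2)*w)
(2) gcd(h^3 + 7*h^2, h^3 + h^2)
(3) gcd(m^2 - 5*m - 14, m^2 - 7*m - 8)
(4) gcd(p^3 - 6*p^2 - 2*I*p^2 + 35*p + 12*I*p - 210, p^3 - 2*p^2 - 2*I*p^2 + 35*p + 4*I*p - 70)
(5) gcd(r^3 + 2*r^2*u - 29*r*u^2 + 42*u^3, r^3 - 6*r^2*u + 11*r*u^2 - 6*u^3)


(1) = w
(2) = h^2
(3) = 1
(4) = gcd((p - 6)*(p - 7*I)*(p + 5*I), (p - 2)*(p - 7*I)*(p + 5*I)) = p^2 - 2*I*p + 35
(5) = gcd((r - 3*u)*(r - 2*u)*(r + 7*u), (r - 3*u)*(r - 2*u)*(r - u)) = r^2 - 5*r*u + 6*u^2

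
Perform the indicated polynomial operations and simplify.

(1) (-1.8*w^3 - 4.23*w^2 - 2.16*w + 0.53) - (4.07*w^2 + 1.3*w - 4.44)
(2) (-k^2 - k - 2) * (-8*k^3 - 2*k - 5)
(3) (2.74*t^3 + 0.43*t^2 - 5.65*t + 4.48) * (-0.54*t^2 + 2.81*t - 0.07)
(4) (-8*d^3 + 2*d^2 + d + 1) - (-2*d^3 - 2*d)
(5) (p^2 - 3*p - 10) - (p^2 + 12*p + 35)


(1) = -1.8*w^3 - 8.3*w^2 - 3.46*w + 4.97
(2) = 8*k^5 + 8*k^4 + 18*k^3 + 7*k^2 + 9*k + 10
(3) = -1.4796*t^5 + 7.4672*t^4 + 4.0675*t^3 - 18.3258*t^2 + 12.9843*t - 0.3136
(4) = -6*d^3 + 2*d^2 + 3*d + 1
(5) = -15*p - 45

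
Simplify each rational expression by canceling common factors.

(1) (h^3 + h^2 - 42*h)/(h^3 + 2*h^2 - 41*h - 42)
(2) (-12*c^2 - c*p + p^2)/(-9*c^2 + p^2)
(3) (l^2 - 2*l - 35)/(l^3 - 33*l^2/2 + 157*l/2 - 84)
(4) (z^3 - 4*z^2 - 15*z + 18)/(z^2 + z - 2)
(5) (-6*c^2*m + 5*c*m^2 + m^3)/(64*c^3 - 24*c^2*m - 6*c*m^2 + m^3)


(1) = h/(h + 1)
(2) = (-4*c + p)/(-3*c + p)
(3) = (2*l + 10)/(2*l^2 - 19*l + 24)
(4) = (z^2 - 3*z - 18)/(z + 2)
(5) = (-6*c^2*m + 5*c*m^2 + m^3)/(64*c^3 - 24*c^2*m - 6*c*m^2 + m^3)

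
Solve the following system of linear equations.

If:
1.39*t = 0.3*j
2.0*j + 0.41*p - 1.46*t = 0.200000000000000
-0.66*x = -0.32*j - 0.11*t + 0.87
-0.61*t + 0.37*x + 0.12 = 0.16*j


Then:
j = -3.72
p = 15.76
t = -0.80
x = -3.25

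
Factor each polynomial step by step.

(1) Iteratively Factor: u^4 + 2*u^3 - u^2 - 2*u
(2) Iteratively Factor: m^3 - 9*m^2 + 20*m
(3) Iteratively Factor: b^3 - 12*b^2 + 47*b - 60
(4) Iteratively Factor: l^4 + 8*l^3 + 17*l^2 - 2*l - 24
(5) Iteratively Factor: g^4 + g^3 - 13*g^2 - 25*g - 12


(1) = (u)*(u^3 + 2*u^2 - u - 2) = u*(u + 2)*(u^2 - 1) = u*(u - 1)*(u + 2)*(u + 1)
(2) = (m - 4)*(m^2 - 5*m) = m*(m - 4)*(m - 5)
(3) = (b - 4)*(b^2 - 8*b + 15) = (b - 4)*(b - 3)*(b - 5)
(4) = (l + 4)*(l^3 + 4*l^2 + l - 6) = (l + 3)*(l + 4)*(l^2 + l - 2) = (l + 2)*(l + 3)*(l + 4)*(l - 1)
(5) = (g + 3)*(g^3 - 2*g^2 - 7*g - 4) = (g + 1)*(g + 3)*(g^2 - 3*g - 4) = (g - 4)*(g + 1)*(g + 3)*(g + 1)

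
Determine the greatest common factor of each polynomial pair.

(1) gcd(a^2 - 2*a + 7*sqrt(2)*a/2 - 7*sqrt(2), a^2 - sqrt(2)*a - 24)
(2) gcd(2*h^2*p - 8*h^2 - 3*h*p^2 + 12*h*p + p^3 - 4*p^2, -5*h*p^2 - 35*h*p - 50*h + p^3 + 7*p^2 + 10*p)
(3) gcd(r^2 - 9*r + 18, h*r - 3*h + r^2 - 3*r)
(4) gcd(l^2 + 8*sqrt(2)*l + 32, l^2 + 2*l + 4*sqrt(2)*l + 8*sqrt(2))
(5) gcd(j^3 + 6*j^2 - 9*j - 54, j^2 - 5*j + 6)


(1) = 1
(2) = gcd((-2*h + p)*(-h + p)*(p - 4), (-5*h + p)*(p + 2)*(p + 5)) = 1
(3) = gcd((r - 6)*(r - 3), (h + r)*(r - 3)) = r - 3
(4) = gcd((l + 4*sqrt(2))^2, (l + 2)*(l + 4*sqrt(2))) = l + 4*sqrt(2)
(5) = j - 3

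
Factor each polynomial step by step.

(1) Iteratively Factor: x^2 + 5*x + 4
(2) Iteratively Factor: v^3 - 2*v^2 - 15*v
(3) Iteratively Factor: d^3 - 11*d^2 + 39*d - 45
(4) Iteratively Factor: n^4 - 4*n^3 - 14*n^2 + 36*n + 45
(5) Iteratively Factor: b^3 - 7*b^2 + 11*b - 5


(1) = (x + 4)*(x + 1)
(2) = (v - 5)*(v^2 + 3*v) = (v - 5)*(v + 3)*(v)
(3) = (d - 3)*(d^2 - 8*d + 15) = (d - 3)^2*(d - 5)
(4) = (n + 3)*(n^3 - 7*n^2 + 7*n + 15) = (n - 3)*(n + 3)*(n^2 - 4*n - 5) = (n - 5)*(n - 3)*(n + 3)*(n + 1)
(5) = (b - 1)*(b^2 - 6*b + 5) = (b - 1)^2*(b - 5)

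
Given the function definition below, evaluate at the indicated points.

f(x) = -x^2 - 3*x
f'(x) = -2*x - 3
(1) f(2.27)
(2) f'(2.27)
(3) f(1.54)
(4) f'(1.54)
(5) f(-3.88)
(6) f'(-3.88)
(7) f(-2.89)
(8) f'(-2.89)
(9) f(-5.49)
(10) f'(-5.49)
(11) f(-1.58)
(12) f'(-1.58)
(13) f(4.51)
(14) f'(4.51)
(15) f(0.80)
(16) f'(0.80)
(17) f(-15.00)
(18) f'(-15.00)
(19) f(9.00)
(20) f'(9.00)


(1) = -11.96
(2) = -7.54
(3) = -6.99
(4) = -6.08
(5) = -3.41
(6) = 4.76
(7) = 0.32
(8) = 2.78
(9) = -13.67
(10) = 7.98
(11) = 2.24
(12) = 0.16
(13) = -33.87
(14) = -12.02
(15) = -3.04
(16) = -4.60
(17) = -180.00
(18) = 27.00
(19) = -108.00
(20) = -21.00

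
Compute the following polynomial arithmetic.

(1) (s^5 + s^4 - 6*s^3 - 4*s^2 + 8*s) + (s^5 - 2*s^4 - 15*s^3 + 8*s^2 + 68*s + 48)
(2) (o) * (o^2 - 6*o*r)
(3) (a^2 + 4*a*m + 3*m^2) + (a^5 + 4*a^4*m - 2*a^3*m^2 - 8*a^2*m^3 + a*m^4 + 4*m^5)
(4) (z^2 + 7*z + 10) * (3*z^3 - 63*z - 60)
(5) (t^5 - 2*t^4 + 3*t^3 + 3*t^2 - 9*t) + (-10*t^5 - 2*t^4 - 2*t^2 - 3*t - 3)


(1) = 2*s^5 - s^4 - 21*s^3 + 4*s^2 + 76*s + 48
(2) = o^3 - 6*o^2*r
(3) = a^5 + 4*a^4*m - 2*a^3*m^2 - 8*a^2*m^3 + a^2 + a*m^4 + 4*a*m + 4*m^5 + 3*m^2
(4) = 3*z^5 + 21*z^4 - 33*z^3 - 501*z^2 - 1050*z - 600
(5) = -9*t^5 - 4*t^4 + 3*t^3 + t^2 - 12*t - 3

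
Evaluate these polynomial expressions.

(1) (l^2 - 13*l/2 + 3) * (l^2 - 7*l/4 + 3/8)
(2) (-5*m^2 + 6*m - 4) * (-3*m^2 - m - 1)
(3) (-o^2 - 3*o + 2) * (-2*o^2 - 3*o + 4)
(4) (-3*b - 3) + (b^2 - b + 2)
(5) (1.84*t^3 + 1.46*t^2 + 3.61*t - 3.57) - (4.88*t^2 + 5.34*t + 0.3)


(1) = l^4 - 33*l^3/4 + 59*l^2/4 - 123*l/16 + 9/8
(2) = 15*m^4 - 13*m^3 + 11*m^2 - 2*m + 4
(3) = 2*o^4 + 9*o^3 + o^2 - 18*o + 8
(4) = b^2 - 4*b - 1
(5) = 1.84*t^3 - 3.42*t^2 - 1.73*t - 3.87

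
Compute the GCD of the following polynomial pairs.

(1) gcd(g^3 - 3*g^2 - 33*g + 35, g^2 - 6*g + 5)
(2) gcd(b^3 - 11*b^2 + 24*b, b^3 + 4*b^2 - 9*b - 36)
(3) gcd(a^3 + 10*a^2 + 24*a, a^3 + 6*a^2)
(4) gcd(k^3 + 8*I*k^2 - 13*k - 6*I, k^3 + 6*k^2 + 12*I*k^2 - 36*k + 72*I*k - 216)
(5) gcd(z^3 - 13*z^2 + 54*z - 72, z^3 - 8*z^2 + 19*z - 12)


(1) = g - 1
(2) = b - 3
(3) = a^2 + 6*a
(4) = gcd((k + I)^2*(k + 6*I), (k + 6)*(k + 6*I)^2) = k + 6*I
(5) = z^2 - 7*z + 12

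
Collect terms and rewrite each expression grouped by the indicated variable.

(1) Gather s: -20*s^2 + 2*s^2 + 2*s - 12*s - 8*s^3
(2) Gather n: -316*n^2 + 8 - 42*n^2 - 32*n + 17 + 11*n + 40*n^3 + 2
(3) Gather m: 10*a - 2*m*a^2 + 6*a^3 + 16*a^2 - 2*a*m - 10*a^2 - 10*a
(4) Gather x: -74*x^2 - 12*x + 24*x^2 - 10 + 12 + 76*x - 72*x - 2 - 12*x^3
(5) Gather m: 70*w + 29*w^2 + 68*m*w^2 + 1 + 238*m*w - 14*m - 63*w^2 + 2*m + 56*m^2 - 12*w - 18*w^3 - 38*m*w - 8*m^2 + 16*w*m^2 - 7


(1) = -8*s^3 - 18*s^2 - 10*s
(2) = 40*n^3 - 358*n^2 - 21*n + 27
(3) = 6*a^3 + 6*a^2 + m*(-2*a^2 - 2*a)
(4) = -12*x^3 - 50*x^2 - 8*x
(5) = m^2*(16*w + 48) + m*(68*w^2 + 200*w - 12) - 18*w^3 - 34*w^2 + 58*w - 6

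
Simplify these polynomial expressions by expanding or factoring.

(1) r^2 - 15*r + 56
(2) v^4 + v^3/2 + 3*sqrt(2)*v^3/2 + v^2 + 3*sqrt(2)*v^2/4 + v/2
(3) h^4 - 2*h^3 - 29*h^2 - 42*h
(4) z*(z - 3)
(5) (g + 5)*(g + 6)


(1) = (r - 8)*(r - 7)
(2) = v*(v + 1/2)*(v + sqrt(2)/2)*(v + sqrt(2))
(3) = h*(h - 7)*(h + 2)*(h + 3)
(4) = z^2 - 3*z
(5) = g^2 + 11*g + 30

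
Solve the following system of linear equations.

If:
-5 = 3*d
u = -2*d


Then:
d = -5/3
u = 10/3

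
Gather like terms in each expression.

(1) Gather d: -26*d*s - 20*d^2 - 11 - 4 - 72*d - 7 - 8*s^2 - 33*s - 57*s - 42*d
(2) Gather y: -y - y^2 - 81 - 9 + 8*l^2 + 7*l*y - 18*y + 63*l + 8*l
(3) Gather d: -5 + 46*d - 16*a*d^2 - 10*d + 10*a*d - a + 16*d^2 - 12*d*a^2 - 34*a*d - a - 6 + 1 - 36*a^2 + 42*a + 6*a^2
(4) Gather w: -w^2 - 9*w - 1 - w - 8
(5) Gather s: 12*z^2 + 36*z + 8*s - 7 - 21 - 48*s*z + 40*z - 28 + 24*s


(1) = -20*d^2 + d*(-26*s - 114) - 8*s^2 - 90*s - 22
(2) = 8*l^2 + 71*l - y^2 + y*(7*l - 19) - 90
(3) = -30*a^2 + 40*a + d^2*(16 - 16*a) + d*(-12*a^2 - 24*a + 36) - 10
(4) = -w^2 - 10*w - 9
(5) = s*(32 - 48*z) + 12*z^2 + 76*z - 56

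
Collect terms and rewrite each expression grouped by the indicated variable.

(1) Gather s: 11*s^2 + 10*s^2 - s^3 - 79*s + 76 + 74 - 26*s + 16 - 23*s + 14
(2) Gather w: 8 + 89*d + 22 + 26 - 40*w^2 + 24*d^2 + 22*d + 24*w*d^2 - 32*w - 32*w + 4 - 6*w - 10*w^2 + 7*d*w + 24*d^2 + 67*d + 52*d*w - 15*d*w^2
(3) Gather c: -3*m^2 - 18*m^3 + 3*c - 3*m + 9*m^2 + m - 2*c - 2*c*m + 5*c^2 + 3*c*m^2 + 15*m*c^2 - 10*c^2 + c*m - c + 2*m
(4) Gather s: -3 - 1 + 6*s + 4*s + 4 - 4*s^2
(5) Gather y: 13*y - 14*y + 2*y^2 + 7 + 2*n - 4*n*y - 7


(1) = -s^3 + 21*s^2 - 128*s + 180
(2) = 48*d^2 + 178*d + w^2*(-15*d - 50) + w*(24*d^2 + 59*d - 70) + 60
(3) = c^2*(15*m - 5) + c*(3*m^2 - m) - 18*m^3 + 6*m^2
(4) = -4*s^2 + 10*s
(5) = 2*n + 2*y^2 + y*(-4*n - 1)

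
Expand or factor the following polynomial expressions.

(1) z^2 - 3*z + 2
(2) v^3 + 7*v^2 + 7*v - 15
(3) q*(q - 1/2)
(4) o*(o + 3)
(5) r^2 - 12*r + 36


(1) = (z - 2)*(z - 1)
(2) = (v - 1)*(v + 3)*(v + 5)
(3) = q^2 - q/2
(4) = o^2 + 3*o
(5) = (r - 6)^2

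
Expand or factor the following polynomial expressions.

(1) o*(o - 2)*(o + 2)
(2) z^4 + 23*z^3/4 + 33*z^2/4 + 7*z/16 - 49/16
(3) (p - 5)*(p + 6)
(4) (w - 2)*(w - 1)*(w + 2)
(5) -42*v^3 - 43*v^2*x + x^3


(1) = o^3 - 4*o
(2) = (z - 1/2)*(z + 1)*(z + 7/4)*(z + 7/2)
(3) = p^2 + p - 30
(4) = w^3 - w^2 - 4*w + 4
(5) = (-7*v + x)*(v + x)*(6*v + x)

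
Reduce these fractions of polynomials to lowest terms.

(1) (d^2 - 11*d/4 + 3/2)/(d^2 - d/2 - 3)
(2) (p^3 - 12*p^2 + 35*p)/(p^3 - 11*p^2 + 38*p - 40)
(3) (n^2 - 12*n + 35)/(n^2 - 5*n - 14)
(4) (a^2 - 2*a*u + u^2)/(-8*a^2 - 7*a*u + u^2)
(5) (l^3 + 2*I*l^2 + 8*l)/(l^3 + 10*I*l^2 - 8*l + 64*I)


(1) = (4*d - 3)/(4*d + 6)
(2) = (p^2 - 7*p)/(p^2 - 6*p + 8)
(3) = (n - 5)/(n + 2)
(4) = (a^2 - 2*a*u + u^2)/(-8*a^2 - 7*a*u + u^2)
(5) = l/(l + 8*I)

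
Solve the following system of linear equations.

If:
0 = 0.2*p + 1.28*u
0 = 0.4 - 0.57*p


Then:
p = 0.70
u = -0.11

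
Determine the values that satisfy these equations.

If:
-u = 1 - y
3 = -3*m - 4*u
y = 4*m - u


Then:
m = -1/11
u = -15/22
y = 7/22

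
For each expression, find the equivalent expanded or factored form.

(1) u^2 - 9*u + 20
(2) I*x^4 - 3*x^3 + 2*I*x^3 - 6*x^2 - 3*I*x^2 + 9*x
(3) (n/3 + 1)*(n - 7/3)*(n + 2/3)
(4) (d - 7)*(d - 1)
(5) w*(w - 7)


(1) = (u - 5)*(u - 4)
(2) = x*(x + 3)*(x + 3*I)*(I*x - I)
(3) = n^3/3 + 4*n^2/9 - 59*n/27 - 14/9
(4) = d^2 - 8*d + 7
(5) = w^2 - 7*w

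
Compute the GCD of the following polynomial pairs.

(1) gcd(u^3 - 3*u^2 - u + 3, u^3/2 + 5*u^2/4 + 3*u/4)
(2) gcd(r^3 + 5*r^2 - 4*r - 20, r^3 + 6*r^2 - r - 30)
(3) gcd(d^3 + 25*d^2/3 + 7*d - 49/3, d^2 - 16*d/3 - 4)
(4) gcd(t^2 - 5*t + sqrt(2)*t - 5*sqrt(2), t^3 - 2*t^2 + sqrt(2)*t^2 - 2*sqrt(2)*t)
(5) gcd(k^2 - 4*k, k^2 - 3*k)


(1) = u + 1
(2) = gcd((r - 2)*(r + 2)*(r + 5), (r - 2)*(r + 3)*(r + 5)) = r^2 + 3*r - 10
(3) = gcd((d - 1)*(d + 7/3)*(d + 7), (d - 6)*(d + 2/3)) = 1
(4) = gcd((t - 5)*(t + sqrt(2)), t*(t - 2)*(t + sqrt(2))) = t + sqrt(2)
(5) = gcd(k*(k - 4), k*(k - 3)) = k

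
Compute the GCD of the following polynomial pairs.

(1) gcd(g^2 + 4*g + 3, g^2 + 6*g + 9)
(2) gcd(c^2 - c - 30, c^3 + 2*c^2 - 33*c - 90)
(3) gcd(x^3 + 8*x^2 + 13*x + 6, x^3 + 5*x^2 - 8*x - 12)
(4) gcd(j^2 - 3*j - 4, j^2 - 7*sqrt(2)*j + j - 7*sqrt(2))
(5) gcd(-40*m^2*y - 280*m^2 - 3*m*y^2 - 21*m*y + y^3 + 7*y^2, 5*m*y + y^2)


(1) = gcd((g + 1)*(g + 3), (g + 3)^2) = g + 3
(2) = gcd((c - 6)*(c + 5), (c - 6)*(c + 3)*(c + 5)) = c^2 - c - 30
(3) = gcd((x + 1)^2*(x + 6), (x - 2)*(x + 1)*(x + 6)) = x^2 + 7*x + 6
(4) = gcd((j - 4)*(j + 1), (j + 1)*(j - 7*sqrt(2))) = j + 1
(5) = 5*m + y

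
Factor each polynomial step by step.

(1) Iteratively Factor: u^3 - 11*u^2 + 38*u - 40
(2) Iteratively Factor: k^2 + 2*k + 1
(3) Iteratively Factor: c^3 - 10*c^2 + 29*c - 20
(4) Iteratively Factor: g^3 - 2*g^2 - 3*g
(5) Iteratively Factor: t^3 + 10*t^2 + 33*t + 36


(1) = (u - 4)*(u^2 - 7*u + 10) = (u - 5)*(u - 4)*(u - 2)
(2) = (k + 1)*(k + 1)
(3) = (c - 5)*(c^2 - 5*c + 4) = (c - 5)*(c - 4)*(c - 1)
(4) = (g - 3)*(g^2 + g) = g*(g - 3)*(g + 1)
(5) = (t + 4)*(t^2 + 6*t + 9) = (t + 3)*(t + 4)*(t + 3)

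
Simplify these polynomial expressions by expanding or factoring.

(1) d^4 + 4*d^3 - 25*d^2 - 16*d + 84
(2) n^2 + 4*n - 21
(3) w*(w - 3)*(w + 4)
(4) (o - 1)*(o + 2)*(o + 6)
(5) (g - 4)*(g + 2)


(1) = (d - 3)*(d - 2)*(d + 2)*(d + 7)
(2) = (n - 3)*(n + 7)
(3) = w^3 + w^2 - 12*w
(4) = o^3 + 7*o^2 + 4*o - 12
(5) = g^2 - 2*g - 8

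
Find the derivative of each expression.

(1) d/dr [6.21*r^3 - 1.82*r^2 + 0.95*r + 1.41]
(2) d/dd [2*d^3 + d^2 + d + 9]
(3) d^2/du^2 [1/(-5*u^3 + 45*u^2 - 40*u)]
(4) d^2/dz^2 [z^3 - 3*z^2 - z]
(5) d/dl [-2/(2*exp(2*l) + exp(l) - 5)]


(1) = 18.63*r^2 - 3.64*r + 0.95
(2) = 6*d^2 + 2*d + 1
(3) = 2*(3*u*(u - 3)*(u^2 - 9*u + 8) - (3*u^2 - 18*u + 8)^2)/(5*u^3*(u^2 - 9*u + 8)^3)
(4) = 6*z - 6
(5) = (8*exp(l) + 2)*exp(l)/(2*exp(2*l) + exp(l) - 5)^2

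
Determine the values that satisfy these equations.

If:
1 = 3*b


Then:
b = 1/3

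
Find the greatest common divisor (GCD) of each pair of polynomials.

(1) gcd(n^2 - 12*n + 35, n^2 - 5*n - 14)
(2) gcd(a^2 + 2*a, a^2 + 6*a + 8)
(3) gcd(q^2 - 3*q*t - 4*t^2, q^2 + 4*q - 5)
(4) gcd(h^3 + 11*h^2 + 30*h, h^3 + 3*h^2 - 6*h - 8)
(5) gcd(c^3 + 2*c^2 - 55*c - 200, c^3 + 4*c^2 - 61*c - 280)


(1) = gcd((n - 7)*(n - 5), (n - 7)*(n + 2)) = n - 7
(2) = gcd(a*(a + 2), (a + 2)*(a + 4)) = a + 2
(3) = gcd((q - 4*t)*(q + t), (q - 1)*(q + 5)) = 1
(4) = 1
(5) = gcd((c - 8)*(c + 5)^2, (c - 8)*(c + 5)*(c + 7)) = c^2 - 3*c - 40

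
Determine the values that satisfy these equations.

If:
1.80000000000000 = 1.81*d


Then:
d = 0.99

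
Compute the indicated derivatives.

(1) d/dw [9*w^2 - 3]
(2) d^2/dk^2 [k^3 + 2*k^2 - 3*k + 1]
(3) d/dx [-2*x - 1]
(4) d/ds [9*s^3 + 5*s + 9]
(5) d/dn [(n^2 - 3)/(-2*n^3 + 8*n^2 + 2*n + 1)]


(1) = 18*w
(2) = 6*k + 4
(3) = -2
(4) = 27*s^2 + 5
(5) = 2*(n^4 - 8*n^2 + 25*n + 3)/(4*n^6 - 32*n^5 + 56*n^4 + 28*n^3 + 20*n^2 + 4*n + 1)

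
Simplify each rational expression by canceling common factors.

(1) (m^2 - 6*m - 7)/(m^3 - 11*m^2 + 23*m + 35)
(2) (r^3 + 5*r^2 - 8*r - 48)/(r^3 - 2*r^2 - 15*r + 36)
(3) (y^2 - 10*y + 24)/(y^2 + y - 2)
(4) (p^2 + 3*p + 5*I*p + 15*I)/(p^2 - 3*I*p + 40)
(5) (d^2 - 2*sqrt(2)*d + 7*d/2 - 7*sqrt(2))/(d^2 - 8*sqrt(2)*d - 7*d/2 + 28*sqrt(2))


(1) = 1/(m - 5)
(2) = (r + 4)/(r - 3)
(3) = (y^2 - 10*y + 24)/(y^2 + y - 2)
(4) = (p + 3)/(p - 8*I)
(5) = (4*d^2 + d*(14 - 8*sqrt(2)) - 28*sqrt(2))/(4*d^2 + d*(-32*sqrt(2) - 14) + 112*sqrt(2))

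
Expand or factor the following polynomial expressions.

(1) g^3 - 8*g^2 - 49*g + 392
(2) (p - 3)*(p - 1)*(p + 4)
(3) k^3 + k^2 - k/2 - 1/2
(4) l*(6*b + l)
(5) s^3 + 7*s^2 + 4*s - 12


(1) = (g - 8)*(g - 7)*(g + 7)
(2) = p^3 - 13*p + 12
(3) = (k + 1)*(k - sqrt(2)/2)*(k + sqrt(2)/2)
(4) = 6*b*l + l^2
(5) = (s - 1)*(s + 2)*(s + 6)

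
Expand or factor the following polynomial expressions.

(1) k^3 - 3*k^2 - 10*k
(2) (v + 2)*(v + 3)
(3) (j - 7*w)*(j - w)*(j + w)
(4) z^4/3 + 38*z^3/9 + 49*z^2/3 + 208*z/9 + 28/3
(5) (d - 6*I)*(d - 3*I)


(1) = k*(k - 5)*(k + 2)
(2) = v^2 + 5*v + 6
(3) = j^3 - 7*j^2*w - j*w^2 + 7*w^3
(4) = (z/3 + 1)*(z + 2/3)*(z + 2)*(z + 7)
(5) = d^2 - 9*I*d - 18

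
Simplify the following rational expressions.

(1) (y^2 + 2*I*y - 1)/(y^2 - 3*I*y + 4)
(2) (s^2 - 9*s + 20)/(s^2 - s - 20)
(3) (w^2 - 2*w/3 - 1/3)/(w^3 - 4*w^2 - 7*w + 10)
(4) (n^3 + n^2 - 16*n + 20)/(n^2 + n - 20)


(1) = (y + I)/(y - 4*I)
(2) = (s - 4)/(s + 4)
(3) = (3*w + 1)/(3*w^2 - 9*w - 30)
(4) = (n^2 - 4*n + 4)/(n - 4)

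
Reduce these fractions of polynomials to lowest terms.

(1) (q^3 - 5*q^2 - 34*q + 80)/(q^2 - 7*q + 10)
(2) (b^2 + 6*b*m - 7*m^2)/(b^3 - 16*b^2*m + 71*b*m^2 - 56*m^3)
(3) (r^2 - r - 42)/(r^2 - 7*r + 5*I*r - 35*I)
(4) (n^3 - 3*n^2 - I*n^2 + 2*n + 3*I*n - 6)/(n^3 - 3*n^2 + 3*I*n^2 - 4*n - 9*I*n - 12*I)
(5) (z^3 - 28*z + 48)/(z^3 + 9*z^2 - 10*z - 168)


(1) = (q^2 - 3*q - 40)/(q - 5)
(2) = (b + 7*m)/(b^2 - 15*b*m + 56*m^2)
(3) = (r + 6)/(r + 5*I)
(4) = (n^3 + n^2*(-3 - I) + n*(2 + 3*I) - 6)/(n^3 + n^2*(-3 + 3*I) + n*(-4 - 9*I) - 12*I)
(5) = (z - 2)/(z + 7)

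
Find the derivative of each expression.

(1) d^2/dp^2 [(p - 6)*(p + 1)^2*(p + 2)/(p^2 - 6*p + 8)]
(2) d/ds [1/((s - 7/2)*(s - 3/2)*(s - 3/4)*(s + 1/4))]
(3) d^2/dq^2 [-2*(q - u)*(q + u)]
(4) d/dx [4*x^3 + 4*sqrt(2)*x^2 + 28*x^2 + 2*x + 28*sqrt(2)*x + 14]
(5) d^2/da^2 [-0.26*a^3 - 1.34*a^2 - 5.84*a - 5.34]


(1) = 2*(p^6 - 18*p^5 + 132*p^4 - 582*p^3 + 1092*p^2 + 504*p - 2896)/(p^6 - 18*p^5 + 132*p^4 - 504*p^3 + 1056*p^2 - 1152*p + 512)
(2) = 256*(-64*s^3 + 264*s^2 - 242*s + 27)/(4096*s^8 - 45056*s^7 + 185856*s^6 - 354560*s^5 + 302224*s^4 - 60192*s^3 - 49320*s^2 + 13608*s + 3969)
(3) = -4
(4) = 12*x^2 + 8*sqrt(2)*x + 56*x + 2 + 28*sqrt(2)
(5) = -1.56*a - 2.68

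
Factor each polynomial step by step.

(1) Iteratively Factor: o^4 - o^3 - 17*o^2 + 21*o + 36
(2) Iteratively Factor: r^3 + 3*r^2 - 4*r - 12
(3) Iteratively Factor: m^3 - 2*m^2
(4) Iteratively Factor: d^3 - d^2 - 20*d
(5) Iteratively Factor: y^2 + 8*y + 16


(1) = (o - 3)*(o^3 + 2*o^2 - 11*o - 12) = (o - 3)*(o + 1)*(o^2 + o - 12) = (o - 3)*(o + 1)*(o + 4)*(o - 3)
(2) = (r - 2)*(r^2 + 5*r + 6) = (r - 2)*(r + 2)*(r + 3)
(3) = (m - 2)*(m^2) = m*(m - 2)*(m)
(4) = (d - 5)*(d^2 + 4*d) = (d - 5)*(d + 4)*(d)
(5) = (y + 4)*(y + 4)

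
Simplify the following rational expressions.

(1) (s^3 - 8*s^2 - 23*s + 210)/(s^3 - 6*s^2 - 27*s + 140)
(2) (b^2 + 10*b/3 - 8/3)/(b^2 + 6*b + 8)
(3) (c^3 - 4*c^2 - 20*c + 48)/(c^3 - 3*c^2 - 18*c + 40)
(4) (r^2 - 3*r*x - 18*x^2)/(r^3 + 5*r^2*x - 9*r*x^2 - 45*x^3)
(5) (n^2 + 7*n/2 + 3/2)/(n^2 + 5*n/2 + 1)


(1) = (s - 6)/(s - 4)
(2) = (3*b - 2)/(3*b + 6)
(3) = (c - 6)/(c - 5)
(4) = (-r + 6*x)/(-r^2 - 2*r*x + 15*x^2)
(5) = (n + 3)/(n + 2)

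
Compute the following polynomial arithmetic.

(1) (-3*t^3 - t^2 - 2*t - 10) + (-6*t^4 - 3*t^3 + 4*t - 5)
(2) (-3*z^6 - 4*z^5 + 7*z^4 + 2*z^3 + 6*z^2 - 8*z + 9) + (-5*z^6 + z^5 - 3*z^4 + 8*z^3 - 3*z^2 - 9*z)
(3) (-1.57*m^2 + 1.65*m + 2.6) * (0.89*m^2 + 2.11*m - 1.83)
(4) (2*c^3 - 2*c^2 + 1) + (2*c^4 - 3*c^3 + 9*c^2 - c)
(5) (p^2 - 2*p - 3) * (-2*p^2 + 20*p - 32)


(1) = -6*t^4 - 6*t^3 - t^2 + 2*t - 15
(2) = -8*z^6 - 3*z^5 + 4*z^4 + 10*z^3 + 3*z^2 - 17*z + 9
(3) = -1.3973*m^4 - 1.8442*m^3 + 8.6686*m^2 + 2.4665*m - 4.758
(4) = 2*c^4 - c^3 + 7*c^2 - c + 1
(5) = -2*p^4 + 24*p^3 - 66*p^2 + 4*p + 96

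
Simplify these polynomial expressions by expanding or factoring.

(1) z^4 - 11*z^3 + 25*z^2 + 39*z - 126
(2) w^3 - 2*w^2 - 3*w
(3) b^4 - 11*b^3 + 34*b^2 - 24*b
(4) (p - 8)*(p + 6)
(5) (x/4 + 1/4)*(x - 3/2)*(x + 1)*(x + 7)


(1) = (z - 7)*(z - 3)^2*(z + 2)
(2) = w*(w - 3)*(w + 1)
(3) = b*(b - 6)*(b - 4)*(b - 1)
(4) = p^2 - 2*p - 48
(5) = x^4/4 + 15*x^3/8 + 3*x^2/8 - 31*x/8 - 21/8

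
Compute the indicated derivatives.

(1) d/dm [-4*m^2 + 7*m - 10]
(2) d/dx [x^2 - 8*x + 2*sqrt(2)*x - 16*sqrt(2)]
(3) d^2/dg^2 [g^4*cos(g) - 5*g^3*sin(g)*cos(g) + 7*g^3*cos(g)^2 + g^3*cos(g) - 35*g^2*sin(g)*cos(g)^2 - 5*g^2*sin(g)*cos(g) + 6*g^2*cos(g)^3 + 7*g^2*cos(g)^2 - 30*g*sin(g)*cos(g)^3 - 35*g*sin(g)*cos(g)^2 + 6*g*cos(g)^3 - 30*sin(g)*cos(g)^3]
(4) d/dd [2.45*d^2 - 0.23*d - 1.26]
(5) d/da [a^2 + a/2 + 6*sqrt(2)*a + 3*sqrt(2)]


(1) = 7 - 8*m
(2) = 2*x - 8 + 2*sqrt(2)
(3) = -g^4*cos(g) - 8*g^3*sin(g) + 10*g^3*sin(2*g) - g^3*cos(g) - 14*g^3*cos(2*g) + 11*g^2*sin(g)/4 - 32*g^2*sin(2*g) + 315*g^2*sin(3*g)/4 + 15*g^2*cos(g)/2 - 44*g^2*cos(2*g) - 27*g^2*cos(3*g)/2 - 37*g*sin(g)/4 - 13*g*sin(2*g) + 243*g*sin(3*g)/4 + 60*g*sin(4*g) - 67*g*cos(g)/2 + g*cos(2*g) - 237*g*cos(3*g)/2 + 21*g - 53*sin(g)/2 + 25*sin(2*g) - 53*sin(3*g)/2 + 60*sin(4*g) - 17*cos(g)/2 - 60*cos(2*g)^2 - 23*cos(2*g) - 99*cos(3*g)/2 + 37
(4) = 4.9*d - 0.23
(5) = 2*a + 1/2 + 6*sqrt(2)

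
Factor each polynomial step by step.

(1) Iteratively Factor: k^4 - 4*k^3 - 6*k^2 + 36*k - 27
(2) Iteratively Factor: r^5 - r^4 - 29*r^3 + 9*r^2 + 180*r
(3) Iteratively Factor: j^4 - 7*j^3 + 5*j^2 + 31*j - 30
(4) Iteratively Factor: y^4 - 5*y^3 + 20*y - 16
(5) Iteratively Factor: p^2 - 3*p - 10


(1) = (k + 3)*(k^3 - 7*k^2 + 15*k - 9) = (k - 1)*(k + 3)*(k^2 - 6*k + 9) = (k - 3)*(k - 1)*(k + 3)*(k - 3)
(2) = (r + 3)*(r^4 - 4*r^3 - 17*r^2 + 60*r) = (r - 5)*(r + 3)*(r^3 + r^2 - 12*r) = (r - 5)*(r + 3)*(r + 4)*(r^2 - 3*r) = r*(r - 5)*(r + 3)*(r + 4)*(r - 3)
(3) = (j - 5)*(j^3 - 2*j^2 - 5*j + 6) = (j - 5)*(j + 2)*(j^2 - 4*j + 3) = (j - 5)*(j - 1)*(j + 2)*(j - 3)
(4) = (y - 4)*(y^3 - y^2 - 4*y + 4) = (y - 4)*(y - 1)*(y^2 - 4) = (y - 4)*(y - 2)*(y - 1)*(y + 2)
(5) = (p + 2)*(p - 5)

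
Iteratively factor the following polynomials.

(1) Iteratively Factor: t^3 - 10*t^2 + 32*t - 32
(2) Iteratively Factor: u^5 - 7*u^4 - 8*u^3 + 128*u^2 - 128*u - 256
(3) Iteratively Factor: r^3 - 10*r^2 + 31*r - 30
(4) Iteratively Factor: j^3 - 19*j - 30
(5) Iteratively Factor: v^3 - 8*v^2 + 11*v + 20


(1) = (t - 2)*(t^2 - 8*t + 16) = (t - 4)*(t - 2)*(t - 4)
(2) = (u + 4)*(u^4 - 11*u^3 + 36*u^2 - 16*u - 64) = (u + 1)*(u + 4)*(u^3 - 12*u^2 + 48*u - 64) = (u - 4)*(u + 1)*(u + 4)*(u^2 - 8*u + 16) = (u - 4)^2*(u + 1)*(u + 4)*(u - 4)
(3) = (r - 3)*(r^2 - 7*r + 10) = (r - 5)*(r - 3)*(r - 2)
(4) = (j + 2)*(j^2 - 2*j - 15) = (j - 5)*(j + 2)*(j + 3)
(5) = (v + 1)*(v^2 - 9*v + 20) = (v - 4)*(v + 1)*(v - 5)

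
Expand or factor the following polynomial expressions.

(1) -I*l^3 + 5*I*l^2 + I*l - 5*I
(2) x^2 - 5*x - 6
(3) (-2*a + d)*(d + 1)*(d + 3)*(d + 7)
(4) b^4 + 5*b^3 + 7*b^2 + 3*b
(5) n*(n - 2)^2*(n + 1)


(1) = (l - 5)*(l - 1)*(-I*l - I)
(2) = (x - 6)*(x + 1)
(3) = -2*a*d^3 - 22*a*d^2 - 62*a*d - 42*a + d^4 + 11*d^3 + 31*d^2 + 21*d
(4) = b*(b + 1)^2*(b + 3)
(5) = n^4 - 3*n^3 + 4*n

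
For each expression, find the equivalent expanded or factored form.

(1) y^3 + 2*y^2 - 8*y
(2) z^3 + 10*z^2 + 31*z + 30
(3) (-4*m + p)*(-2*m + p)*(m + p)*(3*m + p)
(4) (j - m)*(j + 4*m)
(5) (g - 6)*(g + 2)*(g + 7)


(1) = y*(y - 2)*(y + 4)
(2) = (z + 2)*(z + 3)*(z + 5)
(3) = 24*m^4 + 14*m^3*p - 13*m^2*p^2 - 2*m*p^3 + p^4
(4) = j^2 + 3*j*m - 4*m^2
(5) = g^3 + 3*g^2 - 40*g - 84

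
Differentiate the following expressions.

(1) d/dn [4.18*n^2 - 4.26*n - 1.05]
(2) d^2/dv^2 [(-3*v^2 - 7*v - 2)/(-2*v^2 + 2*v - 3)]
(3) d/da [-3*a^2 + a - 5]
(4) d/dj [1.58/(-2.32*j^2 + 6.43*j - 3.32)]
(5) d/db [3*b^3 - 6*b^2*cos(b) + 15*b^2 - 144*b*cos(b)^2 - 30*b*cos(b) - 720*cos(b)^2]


(1) = 8.36*n - 4.26
(2) = 10*(8*v^3 - 6*v^2 - 30*v + 13)/(8*v^6 - 24*v^5 + 60*v^4 - 80*v^3 + 90*v^2 - 54*v + 27)
(3) = 1 - 6*a
(4) = (7.3312*j - 10.1594)/(2.32*j^2 - 6.43*j + 3.32)^2
(5) = 6*b^2*sin(b) + 9*b^2 + 30*b*sin(b) + 144*b*sin(2*b) - 12*b*cos(b) + 30*b + 720*sin(2*b) - 144*cos(b)^2 - 30*cos(b)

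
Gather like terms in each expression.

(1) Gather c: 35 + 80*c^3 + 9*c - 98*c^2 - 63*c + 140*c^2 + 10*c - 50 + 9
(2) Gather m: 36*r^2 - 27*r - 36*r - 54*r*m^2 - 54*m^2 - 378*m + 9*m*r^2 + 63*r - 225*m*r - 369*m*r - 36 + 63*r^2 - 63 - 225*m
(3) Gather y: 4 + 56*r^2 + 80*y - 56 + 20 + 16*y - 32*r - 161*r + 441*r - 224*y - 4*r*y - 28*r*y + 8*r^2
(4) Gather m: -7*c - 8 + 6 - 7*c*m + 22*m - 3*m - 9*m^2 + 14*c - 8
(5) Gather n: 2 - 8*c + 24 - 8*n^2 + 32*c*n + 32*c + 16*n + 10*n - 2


(1) = 80*c^3 + 42*c^2 - 44*c - 6
(2) = m^2*(-54*r - 54) + m*(9*r^2 - 594*r - 603) + 99*r^2 - 99
(3) = 64*r^2 + 248*r + y*(-32*r - 128) - 32
(4) = 7*c - 9*m^2 + m*(19 - 7*c) - 10
(5) = 24*c - 8*n^2 + n*(32*c + 26) + 24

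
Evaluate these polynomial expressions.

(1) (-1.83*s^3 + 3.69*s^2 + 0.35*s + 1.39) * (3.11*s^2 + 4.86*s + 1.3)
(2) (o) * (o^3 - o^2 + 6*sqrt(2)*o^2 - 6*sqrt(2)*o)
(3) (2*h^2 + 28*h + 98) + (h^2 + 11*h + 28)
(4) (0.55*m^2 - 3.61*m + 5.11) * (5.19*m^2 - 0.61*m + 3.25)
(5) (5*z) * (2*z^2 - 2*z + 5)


(1) = -5.6913*s^5 + 2.5821*s^4 + 16.6429*s^3 + 10.8209*s^2 + 7.2104*s + 1.807
(2) = o^4 - o^3 + 6*sqrt(2)*o^3 - 6*sqrt(2)*o^2
(3) = 3*h^2 + 39*h + 126
(4) = 2.8545*m^4 - 19.0714*m^3 + 30.5105*m^2 - 14.8496*m + 16.6075
(5) = 10*z^3 - 10*z^2 + 25*z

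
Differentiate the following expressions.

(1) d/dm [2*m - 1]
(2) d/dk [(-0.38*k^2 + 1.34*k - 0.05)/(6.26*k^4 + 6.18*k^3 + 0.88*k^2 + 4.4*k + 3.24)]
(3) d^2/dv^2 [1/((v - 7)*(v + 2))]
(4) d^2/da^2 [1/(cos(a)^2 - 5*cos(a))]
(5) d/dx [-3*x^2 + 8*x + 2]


(1) = 2
(2) = (4.7576*k^5 - 22.8168*k^4 - 15.3104*k^3 - 1.9242*k^2 - 2.3744*k + 4.5616)/(39.1876*k^8 + 77.3736*k^7 + 49.21*k^6 + 65.9648*k^5 + 95.7232*k^4 + 47.7904*k^3 + 25.0624*k^2 + 28.512*k + 10.4976)
(3) = 2*((v - 7)^2 + (v - 7)*(v + 2) + (v + 2)^2)/((v - 7)^3*(v + 2)^3)
(4) = (-(1 - cos(2*a))^2 - 75*cos(a)/4 - 27*cos(2*a)/2 + 15*cos(3*a)/4 + 81/2)/((cos(a) - 5)^3*cos(a)^3)
(5) = 8 - 6*x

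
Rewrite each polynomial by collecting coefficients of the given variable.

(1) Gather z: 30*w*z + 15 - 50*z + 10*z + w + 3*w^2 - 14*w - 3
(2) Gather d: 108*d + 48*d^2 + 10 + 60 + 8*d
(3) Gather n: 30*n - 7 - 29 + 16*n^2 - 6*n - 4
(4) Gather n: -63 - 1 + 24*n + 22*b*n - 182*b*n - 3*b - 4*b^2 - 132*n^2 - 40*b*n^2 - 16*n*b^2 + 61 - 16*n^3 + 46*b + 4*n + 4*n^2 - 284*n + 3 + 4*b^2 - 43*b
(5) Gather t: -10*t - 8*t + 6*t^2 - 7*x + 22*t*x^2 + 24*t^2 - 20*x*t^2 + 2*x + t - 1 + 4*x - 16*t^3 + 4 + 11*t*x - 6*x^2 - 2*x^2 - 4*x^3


(1) = 3*w^2 - 13*w + z*(30*w - 40) + 12
(2) = 48*d^2 + 116*d + 70
(3) = 16*n^2 + 24*n - 40
(4) = -16*n^3 + n^2*(-40*b - 128) + n*(-16*b^2 - 160*b - 256)
(5) = -16*t^3 + t^2*(30 - 20*x) + t*(22*x^2 + 11*x - 17) - 4*x^3 - 8*x^2 - x + 3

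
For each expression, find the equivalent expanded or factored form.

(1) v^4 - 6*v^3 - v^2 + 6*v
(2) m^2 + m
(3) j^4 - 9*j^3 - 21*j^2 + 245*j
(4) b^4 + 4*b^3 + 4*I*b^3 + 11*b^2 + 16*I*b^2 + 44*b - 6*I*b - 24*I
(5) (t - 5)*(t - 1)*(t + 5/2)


(1) = v*(v - 6)*(v - 1)*(v + 1)
(2) = m*(m + 1)
(3) = j*(j - 7)^2*(j + 5)
(4) = (b + 4)*(b - I)^2*(b + 6*I)
(5) = t^3 - 7*t^2/2 - 10*t + 25/2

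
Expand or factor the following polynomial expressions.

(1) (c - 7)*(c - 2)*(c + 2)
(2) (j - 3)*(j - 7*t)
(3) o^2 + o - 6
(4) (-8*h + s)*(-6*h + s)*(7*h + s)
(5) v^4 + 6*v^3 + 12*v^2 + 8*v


(1) = c^3 - 7*c^2 - 4*c + 28
(2) = j^2 - 7*j*t - 3*j + 21*t
(3) = (o - 2)*(o + 3)
(4) = 336*h^3 - 50*h^2*s - 7*h*s^2 + s^3
(5) = v*(v + 2)^3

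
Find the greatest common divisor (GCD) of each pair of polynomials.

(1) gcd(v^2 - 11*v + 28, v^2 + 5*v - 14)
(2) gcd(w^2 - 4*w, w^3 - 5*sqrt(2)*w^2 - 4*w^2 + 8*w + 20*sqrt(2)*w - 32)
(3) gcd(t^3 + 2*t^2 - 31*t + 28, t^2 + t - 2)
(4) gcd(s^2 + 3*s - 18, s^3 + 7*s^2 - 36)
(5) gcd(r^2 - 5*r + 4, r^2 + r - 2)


(1) = 1
(2) = w - 4
(3) = gcd((t - 4)*(t - 1)*(t + 7), (t - 1)*(t + 2)) = t - 1
(4) = s + 6
(5) = r - 1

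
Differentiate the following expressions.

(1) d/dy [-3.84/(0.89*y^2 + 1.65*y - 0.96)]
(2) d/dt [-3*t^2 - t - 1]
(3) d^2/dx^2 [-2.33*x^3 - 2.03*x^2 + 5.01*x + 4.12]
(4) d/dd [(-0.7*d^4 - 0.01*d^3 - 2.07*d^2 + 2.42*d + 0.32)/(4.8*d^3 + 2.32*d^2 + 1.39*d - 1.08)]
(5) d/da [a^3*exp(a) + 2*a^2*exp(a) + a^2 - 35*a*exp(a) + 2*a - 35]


(1) = (6.8352*y + 6.336)/(0.89*y^2 + 1.65*y - 0.96)^2
(2) = -6*t - 1
(3) = -13.98*x - 4.06
(4) = (-3.36*d^6 - 3.248*d^5 + 6.9938*d^4 - 20.2358*d^3 - 13.0673*d^2 + 2.9864*d - 3.0584)/(23.04*d^6 + 22.272*d^5 + 18.7264*d^4 - 3.9184*d^3 - 3.0791*d^2 - 3.0024*d + 1.1664)
(5) = a^3*exp(a) + 5*a^2*exp(a) - 31*a*exp(a) + 2*a - 35*exp(a) + 2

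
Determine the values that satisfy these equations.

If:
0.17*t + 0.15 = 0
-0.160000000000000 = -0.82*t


Then:
No Solution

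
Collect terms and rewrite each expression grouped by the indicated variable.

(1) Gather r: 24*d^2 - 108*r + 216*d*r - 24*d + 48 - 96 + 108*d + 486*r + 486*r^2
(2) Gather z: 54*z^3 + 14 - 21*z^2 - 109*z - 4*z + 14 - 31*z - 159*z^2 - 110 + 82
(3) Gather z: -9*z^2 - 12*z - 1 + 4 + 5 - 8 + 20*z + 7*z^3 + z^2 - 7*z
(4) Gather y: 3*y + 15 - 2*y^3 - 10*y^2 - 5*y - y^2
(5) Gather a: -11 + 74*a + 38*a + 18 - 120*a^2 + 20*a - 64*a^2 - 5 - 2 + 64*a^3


(1) = 24*d^2 + 84*d + 486*r^2 + r*(216*d + 378) - 48
(2) = 54*z^3 - 180*z^2 - 144*z
(3) = 7*z^3 - 8*z^2 + z
(4) = -2*y^3 - 11*y^2 - 2*y + 15
(5) = 64*a^3 - 184*a^2 + 132*a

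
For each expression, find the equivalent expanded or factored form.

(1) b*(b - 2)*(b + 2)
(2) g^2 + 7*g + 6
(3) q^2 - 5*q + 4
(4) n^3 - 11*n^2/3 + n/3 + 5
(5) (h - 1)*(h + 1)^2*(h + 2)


(1) = b^3 - 4*b
(2) = (g + 1)*(g + 6)
(3) = (q - 4)*(q - 1)
(4) = (n - 3)*(n - 5/3)*(n + 1)
(5) = h^4 + 3*h^3 + h^2 - 3*h - 2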